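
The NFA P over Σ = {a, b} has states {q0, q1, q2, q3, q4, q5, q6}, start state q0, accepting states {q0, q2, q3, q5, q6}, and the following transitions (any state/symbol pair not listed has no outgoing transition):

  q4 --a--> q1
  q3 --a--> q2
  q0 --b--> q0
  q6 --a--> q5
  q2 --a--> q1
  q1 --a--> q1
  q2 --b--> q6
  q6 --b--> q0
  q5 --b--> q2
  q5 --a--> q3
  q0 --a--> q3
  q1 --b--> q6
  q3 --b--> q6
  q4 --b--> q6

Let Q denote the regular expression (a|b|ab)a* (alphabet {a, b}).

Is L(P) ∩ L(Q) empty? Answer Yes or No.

No

The string a is accepted by both P and Q.
Hence L(P) ∩ L(Q) ≠ ∅.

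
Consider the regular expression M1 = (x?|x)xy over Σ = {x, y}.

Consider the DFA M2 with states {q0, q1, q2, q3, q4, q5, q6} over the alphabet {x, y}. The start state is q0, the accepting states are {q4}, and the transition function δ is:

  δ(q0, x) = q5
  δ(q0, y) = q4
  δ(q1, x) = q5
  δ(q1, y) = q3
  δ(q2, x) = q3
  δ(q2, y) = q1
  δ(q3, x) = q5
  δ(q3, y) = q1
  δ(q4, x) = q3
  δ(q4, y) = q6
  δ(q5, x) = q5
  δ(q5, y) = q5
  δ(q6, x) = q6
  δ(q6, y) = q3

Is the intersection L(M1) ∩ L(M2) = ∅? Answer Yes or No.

Yes

Converting the expression M1 to a DFA (subset construction, then merging equivalent states) gives the minimal DFA with states {r0, r1, r2, r3, r4}, start state r0, accepting states {r4} and transitions r0: x→r1, y→r2; r1: x→r3, y→r4; r2: x→r2, y→r2; r3: x→r2, y→r4; r4: x→r2, y→r2.
Exploring the product automaton M1 × M2 from the start pair (r0, q0), following both machines on each input symbol, reaches 9 state pairs: (r0, q0), (r1, q5), (r2, q4), (r3, q5), (r4, q5), (r2, q3), (r2, q6), (r2, q5), (r2, q1).
M1 accepts in {r4} and M2 accepts in {q4}; no reachable pair has both components accepting, so no string drives both machines to acceptance simultaneously and L(M1) ∩ L(M2) = ∅.
So no string is accepted by both, and the intersection is empty.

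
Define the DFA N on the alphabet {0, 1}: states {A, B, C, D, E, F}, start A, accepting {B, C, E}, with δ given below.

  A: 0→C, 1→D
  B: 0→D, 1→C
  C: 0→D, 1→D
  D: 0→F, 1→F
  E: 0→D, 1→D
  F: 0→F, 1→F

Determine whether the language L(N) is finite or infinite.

The useful states (reachable from A and able to reach an accepting state) are {A, C}.
Restricted to these states the transition graph has no cycle, so every accepting path has bounded length and L is finite.

finite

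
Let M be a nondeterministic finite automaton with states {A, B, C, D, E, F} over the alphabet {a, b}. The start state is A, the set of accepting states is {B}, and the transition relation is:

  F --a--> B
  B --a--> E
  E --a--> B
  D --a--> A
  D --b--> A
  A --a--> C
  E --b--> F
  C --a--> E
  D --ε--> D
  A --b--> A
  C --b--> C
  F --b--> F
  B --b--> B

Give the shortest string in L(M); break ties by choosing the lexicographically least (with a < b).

A breadth-first search from A reaches an accepting state first via the path A → C → E → B on input aaa.
No string of length < 3 is accepted (BFS exhausts all shorter strings without reaching an accepting state), and aaa is the lexicographically least accepting string of length 3.

aaa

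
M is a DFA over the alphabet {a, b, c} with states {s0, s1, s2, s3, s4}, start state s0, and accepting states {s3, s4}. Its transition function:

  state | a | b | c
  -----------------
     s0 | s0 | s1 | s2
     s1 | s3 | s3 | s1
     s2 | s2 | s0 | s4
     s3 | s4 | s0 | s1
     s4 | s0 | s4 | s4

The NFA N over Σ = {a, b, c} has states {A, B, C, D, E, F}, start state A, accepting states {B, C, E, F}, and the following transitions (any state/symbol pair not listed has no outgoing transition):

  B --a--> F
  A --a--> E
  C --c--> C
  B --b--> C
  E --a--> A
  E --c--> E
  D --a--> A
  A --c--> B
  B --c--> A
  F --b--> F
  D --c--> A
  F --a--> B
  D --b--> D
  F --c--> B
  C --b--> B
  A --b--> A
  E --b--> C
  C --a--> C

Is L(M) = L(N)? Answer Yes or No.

No

The string bb is accepted by M but rejected by N.
So L(M) ≠ L(N).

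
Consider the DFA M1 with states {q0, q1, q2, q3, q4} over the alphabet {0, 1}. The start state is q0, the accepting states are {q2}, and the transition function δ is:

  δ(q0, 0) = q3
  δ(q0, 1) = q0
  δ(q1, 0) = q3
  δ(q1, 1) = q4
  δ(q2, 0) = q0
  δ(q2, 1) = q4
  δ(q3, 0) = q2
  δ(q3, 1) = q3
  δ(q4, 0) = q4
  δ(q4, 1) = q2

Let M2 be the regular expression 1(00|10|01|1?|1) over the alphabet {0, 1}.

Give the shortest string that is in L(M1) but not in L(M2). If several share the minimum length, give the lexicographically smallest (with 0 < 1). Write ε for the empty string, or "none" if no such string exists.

00

The string 00 is accepted by M1 but not by M2.
No shorter string lies in the difference, and 00 is the lexicographically first length-2 string in L(M1) \ L(M2).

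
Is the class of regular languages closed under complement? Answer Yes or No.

Yes

Take a complete DFA for L and swap accepting and non-accepting states; the resulting DFA accepts exactly Σ* \ L.
So the regular languages are closed under complement.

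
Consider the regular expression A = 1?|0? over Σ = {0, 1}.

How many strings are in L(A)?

3

The expression has no Kleene star, so L(A) is finite. Expanding the alternatives gives {ε, 0, 1}.
That is 1 of length 0, 2 of length 1: 3 strings in all.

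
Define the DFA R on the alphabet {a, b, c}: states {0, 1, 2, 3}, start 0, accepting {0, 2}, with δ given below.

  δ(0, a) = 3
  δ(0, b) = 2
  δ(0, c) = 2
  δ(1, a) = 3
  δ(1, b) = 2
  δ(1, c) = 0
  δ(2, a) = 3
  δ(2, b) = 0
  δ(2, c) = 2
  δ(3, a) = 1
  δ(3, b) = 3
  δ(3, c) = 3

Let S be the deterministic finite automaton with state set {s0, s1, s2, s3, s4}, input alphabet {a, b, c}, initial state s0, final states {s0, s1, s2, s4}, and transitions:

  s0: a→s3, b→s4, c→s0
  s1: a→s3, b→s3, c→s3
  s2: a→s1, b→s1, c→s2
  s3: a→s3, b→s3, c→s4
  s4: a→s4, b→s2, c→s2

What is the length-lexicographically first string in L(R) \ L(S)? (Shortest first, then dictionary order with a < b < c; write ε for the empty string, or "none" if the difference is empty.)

The string aab is accepted by R but not by S.
No shorter string lies in the difference, and aab is the lexicographically first length-3 string in L(R) \ L(S).

aab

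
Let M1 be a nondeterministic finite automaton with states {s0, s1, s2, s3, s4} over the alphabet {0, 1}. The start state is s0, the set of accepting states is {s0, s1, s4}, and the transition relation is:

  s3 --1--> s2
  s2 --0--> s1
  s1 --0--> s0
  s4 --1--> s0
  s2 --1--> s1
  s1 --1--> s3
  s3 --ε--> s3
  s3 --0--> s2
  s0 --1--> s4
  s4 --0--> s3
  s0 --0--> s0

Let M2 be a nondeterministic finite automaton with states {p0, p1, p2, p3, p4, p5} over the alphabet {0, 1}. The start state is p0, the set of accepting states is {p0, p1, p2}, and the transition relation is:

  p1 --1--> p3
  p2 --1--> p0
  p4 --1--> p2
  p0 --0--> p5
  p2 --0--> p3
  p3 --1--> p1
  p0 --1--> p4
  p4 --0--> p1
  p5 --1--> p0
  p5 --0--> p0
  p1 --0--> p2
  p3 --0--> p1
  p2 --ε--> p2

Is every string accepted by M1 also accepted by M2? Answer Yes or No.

The string 0 is in L(M1) but not in L(M2).
So L(M1) ⊄ L(M2).

No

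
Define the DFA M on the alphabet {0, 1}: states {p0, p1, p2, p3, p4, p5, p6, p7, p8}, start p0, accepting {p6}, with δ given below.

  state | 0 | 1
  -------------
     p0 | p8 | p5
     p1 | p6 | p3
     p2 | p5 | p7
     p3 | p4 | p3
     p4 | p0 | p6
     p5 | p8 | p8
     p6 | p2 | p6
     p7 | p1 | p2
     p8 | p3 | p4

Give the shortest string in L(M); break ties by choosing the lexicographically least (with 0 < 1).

011

A breadth-first search from p0 reaches an accepting state first via the path p0 → p8 → p4 → p6 on input 011.
No string of length < 3 is accepted (BFS exhausts all shorter strings without reaching an accepting state), and 011 is the lexicographically least accepting string of length 3.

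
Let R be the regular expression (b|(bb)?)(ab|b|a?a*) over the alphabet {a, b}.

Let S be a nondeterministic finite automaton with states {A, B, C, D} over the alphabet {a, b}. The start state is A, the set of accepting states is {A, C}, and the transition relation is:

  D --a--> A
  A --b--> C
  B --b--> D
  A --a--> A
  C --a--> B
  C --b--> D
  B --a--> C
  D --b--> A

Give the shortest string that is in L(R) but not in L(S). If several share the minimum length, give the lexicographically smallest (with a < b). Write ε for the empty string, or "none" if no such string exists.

ba

The string ba is accepted by R but not by S.
No shorter string lies in the difference, and ba is the lexicographically first length-2 string in L(R) \ L(S).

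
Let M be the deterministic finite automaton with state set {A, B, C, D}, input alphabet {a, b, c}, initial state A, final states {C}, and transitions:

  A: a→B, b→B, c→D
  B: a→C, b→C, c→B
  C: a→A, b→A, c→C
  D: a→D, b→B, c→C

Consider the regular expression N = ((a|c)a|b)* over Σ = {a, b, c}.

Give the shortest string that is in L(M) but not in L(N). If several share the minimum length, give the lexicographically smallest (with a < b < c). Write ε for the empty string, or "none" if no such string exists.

ab

The string ab is accepted by M but not by N.
No shorter string lies in the difference, and ab is the lexicographically first length-2 string in L(M) \ L(N).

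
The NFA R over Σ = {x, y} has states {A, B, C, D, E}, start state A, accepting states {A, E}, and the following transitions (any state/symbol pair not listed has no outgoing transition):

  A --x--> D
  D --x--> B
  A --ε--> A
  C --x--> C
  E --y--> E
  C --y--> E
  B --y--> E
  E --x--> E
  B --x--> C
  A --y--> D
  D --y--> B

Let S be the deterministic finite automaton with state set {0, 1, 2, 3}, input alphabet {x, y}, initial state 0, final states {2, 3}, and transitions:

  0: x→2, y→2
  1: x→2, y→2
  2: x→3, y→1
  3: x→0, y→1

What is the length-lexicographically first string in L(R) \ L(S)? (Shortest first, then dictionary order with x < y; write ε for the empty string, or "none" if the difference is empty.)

ε

The empty string ε is accepted by R but not by S.
Since ε is the unique shortest string, it is the required witness.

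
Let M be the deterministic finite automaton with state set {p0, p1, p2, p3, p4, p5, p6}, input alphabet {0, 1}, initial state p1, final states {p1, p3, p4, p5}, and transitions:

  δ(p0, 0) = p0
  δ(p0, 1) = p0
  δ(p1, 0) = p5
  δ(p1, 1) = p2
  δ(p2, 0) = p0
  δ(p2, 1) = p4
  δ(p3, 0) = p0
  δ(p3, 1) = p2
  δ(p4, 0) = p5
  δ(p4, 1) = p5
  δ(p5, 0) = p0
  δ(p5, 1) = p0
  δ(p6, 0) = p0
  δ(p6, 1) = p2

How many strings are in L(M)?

5

The useful subgraph on states {p1, p2, p4, p5} is acyclic, so L(M) is finite; the longest accepting path visits 4 useful states, giving maximum string length 3.
Counting accepting paths from p1 by length: 1 of length 0, 1 of length 1, 1 of length 2, 2 of length 3. Total 5.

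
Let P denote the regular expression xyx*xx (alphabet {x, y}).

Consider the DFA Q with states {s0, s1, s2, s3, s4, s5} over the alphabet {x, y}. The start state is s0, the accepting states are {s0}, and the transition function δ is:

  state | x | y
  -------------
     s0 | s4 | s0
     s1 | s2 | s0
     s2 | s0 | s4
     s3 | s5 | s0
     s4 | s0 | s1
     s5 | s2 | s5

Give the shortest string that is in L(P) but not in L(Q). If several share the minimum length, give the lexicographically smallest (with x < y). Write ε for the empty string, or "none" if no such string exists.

xyxxx

The string xyxxx is accepted by P but not by Q.
No shorter string lies in the difference, and xyxxx is the lexicographically first length-5 string in L(P) \ L(Q).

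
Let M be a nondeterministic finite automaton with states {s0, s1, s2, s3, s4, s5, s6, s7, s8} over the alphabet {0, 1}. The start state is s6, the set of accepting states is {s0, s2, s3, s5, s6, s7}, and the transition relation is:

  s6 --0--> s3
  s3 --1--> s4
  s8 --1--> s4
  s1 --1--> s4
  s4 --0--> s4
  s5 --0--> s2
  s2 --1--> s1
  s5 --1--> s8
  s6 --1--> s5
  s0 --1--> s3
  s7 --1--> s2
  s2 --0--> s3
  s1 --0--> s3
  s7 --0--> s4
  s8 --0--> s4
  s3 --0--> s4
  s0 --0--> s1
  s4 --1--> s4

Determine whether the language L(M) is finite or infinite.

finite

The useful states (reachable from s6 and able to reach an accepting state) are {s1, s2, s3, s5, s6}.
Restricted to these states the transition graph has no cycle, so every accepting path has bounded length and L is finite.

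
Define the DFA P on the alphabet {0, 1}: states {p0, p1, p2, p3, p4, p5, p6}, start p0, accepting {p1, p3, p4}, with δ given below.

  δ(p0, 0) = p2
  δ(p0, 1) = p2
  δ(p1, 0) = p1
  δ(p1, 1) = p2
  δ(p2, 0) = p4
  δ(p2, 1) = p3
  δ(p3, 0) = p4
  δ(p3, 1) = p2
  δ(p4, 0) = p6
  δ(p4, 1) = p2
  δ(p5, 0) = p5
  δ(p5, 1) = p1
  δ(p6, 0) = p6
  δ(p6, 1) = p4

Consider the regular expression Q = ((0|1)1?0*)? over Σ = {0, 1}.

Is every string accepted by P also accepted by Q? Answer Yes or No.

No

The string 0001 is in L(P) but not in L(Q).
So L(P) ⊄ L(Q).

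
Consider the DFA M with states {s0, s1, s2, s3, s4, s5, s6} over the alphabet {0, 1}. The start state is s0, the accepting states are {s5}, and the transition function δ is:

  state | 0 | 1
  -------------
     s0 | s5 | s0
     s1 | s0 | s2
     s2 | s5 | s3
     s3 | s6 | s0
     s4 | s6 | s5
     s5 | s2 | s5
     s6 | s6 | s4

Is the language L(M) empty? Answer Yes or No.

The string 0 is accepted: the run s0 → s5 ends in the accepting state s5.
Since at least one string is accepted, L(M) is not empty.

No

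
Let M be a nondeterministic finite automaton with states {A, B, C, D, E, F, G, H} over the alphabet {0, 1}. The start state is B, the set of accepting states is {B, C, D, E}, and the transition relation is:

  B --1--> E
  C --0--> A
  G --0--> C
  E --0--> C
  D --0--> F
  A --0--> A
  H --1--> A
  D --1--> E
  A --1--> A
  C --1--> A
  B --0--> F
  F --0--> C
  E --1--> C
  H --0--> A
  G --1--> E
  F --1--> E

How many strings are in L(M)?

The useful subgraph on states {B, C, E, F} is acyclic, so L(M) is finite; the longest accepting path visits 4 useful states, giving maximum string length 3.
Counting accepting paths from B by length: 1 of length 0, 1 of length 1, 4 of length 2, 2 of length 3. Total 8.

8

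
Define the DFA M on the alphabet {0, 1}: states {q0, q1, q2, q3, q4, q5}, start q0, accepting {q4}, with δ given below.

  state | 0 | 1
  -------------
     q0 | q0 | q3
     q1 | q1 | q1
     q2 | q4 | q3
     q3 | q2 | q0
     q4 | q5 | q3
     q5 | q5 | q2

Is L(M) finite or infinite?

infinite

State q0 is reachable from the start and can reach an accepting state, and it lies on the cycle q0 → q0.
Traversing that cycle any number of times yields accepted strings of unbounded length, so the language is infinite.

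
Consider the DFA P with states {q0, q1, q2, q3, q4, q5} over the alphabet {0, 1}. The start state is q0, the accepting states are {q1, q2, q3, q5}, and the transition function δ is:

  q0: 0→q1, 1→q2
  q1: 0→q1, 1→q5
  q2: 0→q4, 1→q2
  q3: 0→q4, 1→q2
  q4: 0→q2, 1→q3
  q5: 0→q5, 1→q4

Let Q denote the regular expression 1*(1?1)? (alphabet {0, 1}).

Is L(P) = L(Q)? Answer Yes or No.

The string 0 is accepted by P but rejected by Q.
So L(P) ≠ L(Q).

No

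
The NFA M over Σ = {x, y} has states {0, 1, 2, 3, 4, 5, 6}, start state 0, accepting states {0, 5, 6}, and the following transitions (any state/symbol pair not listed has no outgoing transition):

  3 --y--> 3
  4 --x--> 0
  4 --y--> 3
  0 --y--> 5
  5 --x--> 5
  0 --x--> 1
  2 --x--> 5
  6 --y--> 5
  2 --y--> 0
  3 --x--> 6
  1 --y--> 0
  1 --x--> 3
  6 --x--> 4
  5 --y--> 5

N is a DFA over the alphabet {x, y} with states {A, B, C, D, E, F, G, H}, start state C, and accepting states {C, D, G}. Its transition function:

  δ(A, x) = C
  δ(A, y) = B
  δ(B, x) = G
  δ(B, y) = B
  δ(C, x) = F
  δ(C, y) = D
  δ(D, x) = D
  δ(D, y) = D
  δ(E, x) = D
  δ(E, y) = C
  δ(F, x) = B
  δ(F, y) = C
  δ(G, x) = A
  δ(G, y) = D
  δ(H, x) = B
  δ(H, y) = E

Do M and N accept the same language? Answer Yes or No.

Yes

Exploring the product automaton M × N from the start pair (0, C), following both machines on each input symbol, reaches 6 state pairs: (0, C), (1, F), (5, D), (3, B), (6, G), (4, A).
M accepts in {0, 5, 6} and N accepts in {C, D, G}. In every reachable pair the two components are either both accepting — (0, C), (5, D), (6, G) — or both non-accepting, so no string is accepted by exactly one of the machines: L(M) \ L(N) and L(N) \ L(M) are both empty.
Hence every string is accepted by M iff it is accepted by N, and the two languages coincide.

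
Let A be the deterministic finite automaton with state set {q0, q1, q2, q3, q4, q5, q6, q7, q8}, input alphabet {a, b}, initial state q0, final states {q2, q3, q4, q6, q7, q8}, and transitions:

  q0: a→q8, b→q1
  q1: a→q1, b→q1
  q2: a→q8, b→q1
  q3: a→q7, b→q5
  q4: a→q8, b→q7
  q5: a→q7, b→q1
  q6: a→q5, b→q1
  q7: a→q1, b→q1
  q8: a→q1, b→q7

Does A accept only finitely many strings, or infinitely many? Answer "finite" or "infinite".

finite

The useful states (reachable from q0 and able to reach an accepting state) are {q0, q7, q8}.
Restricted to these states the transition graph has no cycle, so every accepting path has bounded length and L is finite.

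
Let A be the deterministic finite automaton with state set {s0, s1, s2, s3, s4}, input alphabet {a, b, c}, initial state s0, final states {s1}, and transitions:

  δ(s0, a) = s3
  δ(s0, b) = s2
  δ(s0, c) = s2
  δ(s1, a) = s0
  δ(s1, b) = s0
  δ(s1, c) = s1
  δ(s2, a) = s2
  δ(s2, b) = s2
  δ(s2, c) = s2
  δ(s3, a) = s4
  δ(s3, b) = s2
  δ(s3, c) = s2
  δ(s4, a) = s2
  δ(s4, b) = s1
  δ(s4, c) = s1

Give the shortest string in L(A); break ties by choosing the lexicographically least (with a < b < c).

aab

A breadth-first search from s0 reaches an accepting state first via the path s0 → s3 → s4 → s1 on input aab.
No string of length < 3 is accepted (BFS exhausts all shorter strings without reaching an accepting state), and aab is the lexicographically least accepting string of length 3.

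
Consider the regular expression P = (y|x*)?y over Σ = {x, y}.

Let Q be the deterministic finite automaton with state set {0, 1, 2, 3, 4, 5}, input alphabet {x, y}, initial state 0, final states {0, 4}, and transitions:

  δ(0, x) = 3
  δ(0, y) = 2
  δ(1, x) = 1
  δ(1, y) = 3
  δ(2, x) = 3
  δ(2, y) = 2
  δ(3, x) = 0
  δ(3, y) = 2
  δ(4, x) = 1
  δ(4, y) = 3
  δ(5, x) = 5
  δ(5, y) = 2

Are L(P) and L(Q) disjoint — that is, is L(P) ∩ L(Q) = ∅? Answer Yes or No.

Converting the expression P to a DFA (subset construction, then merging equivalent states) gives the minimal DFA with states {p0, p1, p2, p3, p4}, start state p0, accepting states {p2, p3} and transitions p0: x→p1, y→p2; p1: x→p1, y→p3; p2: x→p4, y→p3; p3: x→p4, y→p4; p4: x→p4, y→p4.
Exploring the product automaton P × Q from the start pair (p0, 0), following both machines on each input symbol, reaches 8 state pairs: (p0, 0), (p1, 3), (p2, 2), (p1, 0), (p3, 2), (p4, 3), (p4, 2), (p4, 0).
P accepts in {p2, p3} and Q accepts in {0, 4}; no reachable pair has both components accepting, so no string drives both machines to acceptance simultaneously and L(P) ∩ L(Q) = ∅.
So no string is accepted by both, and the intersection is empty.

Yes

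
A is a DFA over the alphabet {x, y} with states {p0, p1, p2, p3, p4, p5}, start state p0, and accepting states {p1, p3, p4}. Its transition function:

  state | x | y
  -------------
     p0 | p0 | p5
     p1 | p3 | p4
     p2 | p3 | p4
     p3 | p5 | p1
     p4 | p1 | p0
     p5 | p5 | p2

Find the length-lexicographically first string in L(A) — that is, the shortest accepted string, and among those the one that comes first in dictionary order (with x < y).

yyx

A breadth-first search from p0 reaches an accepting state first via the path p0 → p5 → p2 → p3 on input yyx.
No string of length < 3 is accepted (BFS exhausts all shorter strings without reaching an accepting state), and yyx is the lexicographically least accepting string of length 3.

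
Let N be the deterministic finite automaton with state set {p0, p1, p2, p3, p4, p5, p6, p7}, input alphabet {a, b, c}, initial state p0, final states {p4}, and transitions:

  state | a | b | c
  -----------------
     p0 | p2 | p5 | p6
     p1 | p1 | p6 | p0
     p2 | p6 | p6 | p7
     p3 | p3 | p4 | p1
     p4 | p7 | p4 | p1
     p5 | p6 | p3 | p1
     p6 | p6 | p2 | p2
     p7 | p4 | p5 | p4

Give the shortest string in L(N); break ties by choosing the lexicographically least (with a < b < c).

A breadth-first search from p0 reaches an accepting state first via the path p0 → p2 → p7 → p4 on input aca.
No string of length < 3 is accepted (BFS exhausts all shorter strings without reaching an accepting state), and aca is the lexicographically least accepting string of length 3.

aca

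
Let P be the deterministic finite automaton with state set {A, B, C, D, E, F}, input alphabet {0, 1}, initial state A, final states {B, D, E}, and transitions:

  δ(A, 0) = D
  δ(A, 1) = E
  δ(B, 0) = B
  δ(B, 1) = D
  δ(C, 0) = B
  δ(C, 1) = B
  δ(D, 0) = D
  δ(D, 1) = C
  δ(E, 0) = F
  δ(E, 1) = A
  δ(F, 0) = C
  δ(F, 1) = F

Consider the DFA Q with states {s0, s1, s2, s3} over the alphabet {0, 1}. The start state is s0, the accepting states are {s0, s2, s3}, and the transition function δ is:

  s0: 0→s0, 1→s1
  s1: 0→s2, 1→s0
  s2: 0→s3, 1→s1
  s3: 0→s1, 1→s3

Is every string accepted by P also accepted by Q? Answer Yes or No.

No

The string 1 is in L(P) but not in L(Q).
So L(P) ⊄ L(Q).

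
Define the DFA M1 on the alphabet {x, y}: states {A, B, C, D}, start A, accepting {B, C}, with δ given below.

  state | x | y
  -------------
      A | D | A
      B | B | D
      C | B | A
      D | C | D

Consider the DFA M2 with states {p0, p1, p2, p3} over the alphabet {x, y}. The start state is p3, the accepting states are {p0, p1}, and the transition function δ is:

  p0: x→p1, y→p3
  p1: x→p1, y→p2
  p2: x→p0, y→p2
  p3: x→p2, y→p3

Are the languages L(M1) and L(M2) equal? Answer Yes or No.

Exploring the product automaton M1 × M2 from the start pair (A, p3), following both machines on each input symbol, reaches 4 state pairs: (A, p3), (D, p2), (C, p0), (B, p1).
M1 accepts in {B, C} and M2 accepts in {p0, p1}. In every reachable pair the two components are either both accepting — (C, p0), (B, p1) — or both non-accepting, so no string is accepted by exactly one of the machines: L(M1) \ L(M2) and L(M2) \ L(M1) are both empty.
Hence every string is accepted by M1 iff it is accepted by M2, and the two languages coincide.

Yes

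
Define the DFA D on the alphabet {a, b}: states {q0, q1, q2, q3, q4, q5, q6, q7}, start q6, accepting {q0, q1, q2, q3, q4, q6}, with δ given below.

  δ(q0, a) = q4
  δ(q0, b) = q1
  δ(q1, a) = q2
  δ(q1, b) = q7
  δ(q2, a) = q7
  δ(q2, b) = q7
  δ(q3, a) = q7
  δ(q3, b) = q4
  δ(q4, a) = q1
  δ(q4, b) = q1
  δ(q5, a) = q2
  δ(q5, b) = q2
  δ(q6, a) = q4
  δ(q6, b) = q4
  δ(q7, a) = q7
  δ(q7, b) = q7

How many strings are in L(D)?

The useful subgraph on states {q1, q2, q4, q6} is acyclic, so L(D) is finite; the longest accepting path visits 4 useful states, giving maximum string length 3.
Counting accepting paths from q6 by length: 1 of length 0, 2 of length 1, 4 of length 2, 4 of length 3. Total 11.

11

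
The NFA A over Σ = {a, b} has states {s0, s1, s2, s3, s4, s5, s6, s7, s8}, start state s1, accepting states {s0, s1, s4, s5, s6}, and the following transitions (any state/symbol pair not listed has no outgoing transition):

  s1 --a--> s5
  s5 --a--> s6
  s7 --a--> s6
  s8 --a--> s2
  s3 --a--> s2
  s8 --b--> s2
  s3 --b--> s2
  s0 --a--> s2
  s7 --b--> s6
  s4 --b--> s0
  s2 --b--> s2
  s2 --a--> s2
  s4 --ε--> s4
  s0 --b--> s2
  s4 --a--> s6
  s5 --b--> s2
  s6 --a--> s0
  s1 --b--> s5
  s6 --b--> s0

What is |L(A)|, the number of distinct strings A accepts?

The useful subgraph on states {s0, s1, s5, s6} is acyclic, so L(A) is finite; the longest accepting path visits 4 useful states, giving maximum string length 3.
Counting accepting paths from s1 by length: 1 of length 0, 2 of length 1, 2 of length 2, 4 of length 3. Total 9.

9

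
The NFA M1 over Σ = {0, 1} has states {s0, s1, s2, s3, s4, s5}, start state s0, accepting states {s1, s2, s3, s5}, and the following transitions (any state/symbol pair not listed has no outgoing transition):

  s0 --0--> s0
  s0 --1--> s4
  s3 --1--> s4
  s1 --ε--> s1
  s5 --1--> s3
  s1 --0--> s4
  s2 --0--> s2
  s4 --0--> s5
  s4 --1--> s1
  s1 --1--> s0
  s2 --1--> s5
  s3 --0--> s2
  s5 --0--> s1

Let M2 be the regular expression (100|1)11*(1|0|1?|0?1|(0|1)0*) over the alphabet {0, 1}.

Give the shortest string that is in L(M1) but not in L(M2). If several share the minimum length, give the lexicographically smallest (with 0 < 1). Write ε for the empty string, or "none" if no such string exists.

10

The string 10 is accepted by M1 but not by M2.
No shorter string lies in the difference, and 10 is the lexicographically first length-2 string in L(M1) \ L(M2).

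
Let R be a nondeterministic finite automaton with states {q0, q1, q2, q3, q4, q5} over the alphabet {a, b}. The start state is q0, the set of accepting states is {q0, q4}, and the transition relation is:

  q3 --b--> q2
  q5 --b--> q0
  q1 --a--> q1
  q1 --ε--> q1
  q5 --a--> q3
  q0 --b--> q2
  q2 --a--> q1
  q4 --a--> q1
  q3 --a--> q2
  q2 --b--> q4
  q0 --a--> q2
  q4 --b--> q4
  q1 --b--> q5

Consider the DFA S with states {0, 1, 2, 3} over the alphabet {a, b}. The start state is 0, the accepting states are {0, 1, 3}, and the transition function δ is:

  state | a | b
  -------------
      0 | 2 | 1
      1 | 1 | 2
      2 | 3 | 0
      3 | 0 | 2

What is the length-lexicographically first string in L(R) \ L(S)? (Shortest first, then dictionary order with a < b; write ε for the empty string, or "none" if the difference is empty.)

bb

The string bb is accepted by R but not by S.
No shorter string lies in the difference, and bb is the lexicographically first length-2 string in L(R) \ L(S).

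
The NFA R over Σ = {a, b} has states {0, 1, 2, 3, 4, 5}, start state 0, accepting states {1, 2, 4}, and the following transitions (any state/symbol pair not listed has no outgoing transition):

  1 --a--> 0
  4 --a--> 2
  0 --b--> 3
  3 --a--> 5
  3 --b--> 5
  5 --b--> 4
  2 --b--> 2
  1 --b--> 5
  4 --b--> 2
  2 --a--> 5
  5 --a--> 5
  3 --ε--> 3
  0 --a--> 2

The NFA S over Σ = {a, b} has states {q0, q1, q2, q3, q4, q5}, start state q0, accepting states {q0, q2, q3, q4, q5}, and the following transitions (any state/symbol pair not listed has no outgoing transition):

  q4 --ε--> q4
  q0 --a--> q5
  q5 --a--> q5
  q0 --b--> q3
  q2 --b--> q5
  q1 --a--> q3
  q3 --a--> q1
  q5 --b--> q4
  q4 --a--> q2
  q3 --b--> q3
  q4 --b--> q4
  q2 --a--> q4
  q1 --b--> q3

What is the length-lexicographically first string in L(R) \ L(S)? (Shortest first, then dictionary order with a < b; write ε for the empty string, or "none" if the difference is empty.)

The string baba is accepted by R but not by S.
No shorter string lies in the difference, and baba is the lexicographically first length-4 string in L(R) \ L(S).

baba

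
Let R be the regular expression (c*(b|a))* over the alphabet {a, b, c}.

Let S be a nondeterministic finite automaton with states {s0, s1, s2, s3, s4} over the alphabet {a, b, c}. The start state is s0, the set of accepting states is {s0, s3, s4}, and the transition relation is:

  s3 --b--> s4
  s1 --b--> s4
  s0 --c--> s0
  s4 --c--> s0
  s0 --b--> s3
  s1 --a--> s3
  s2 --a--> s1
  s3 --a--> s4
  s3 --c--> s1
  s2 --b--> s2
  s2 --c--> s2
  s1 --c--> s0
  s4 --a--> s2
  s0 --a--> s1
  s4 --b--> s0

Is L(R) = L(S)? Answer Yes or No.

The string a is accepted by R but rejected by S.
So L(R) ≠ L(S).

No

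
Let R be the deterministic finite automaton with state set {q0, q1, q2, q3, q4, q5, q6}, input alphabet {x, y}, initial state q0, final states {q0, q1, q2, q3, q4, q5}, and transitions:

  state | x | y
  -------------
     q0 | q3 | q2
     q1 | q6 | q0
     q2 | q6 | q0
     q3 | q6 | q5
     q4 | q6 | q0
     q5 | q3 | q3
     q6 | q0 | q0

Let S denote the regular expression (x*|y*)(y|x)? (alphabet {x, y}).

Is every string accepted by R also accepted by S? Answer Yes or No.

No

The string xyx is in L(R) but not in L(S).
So L(R) ⊄ L(S).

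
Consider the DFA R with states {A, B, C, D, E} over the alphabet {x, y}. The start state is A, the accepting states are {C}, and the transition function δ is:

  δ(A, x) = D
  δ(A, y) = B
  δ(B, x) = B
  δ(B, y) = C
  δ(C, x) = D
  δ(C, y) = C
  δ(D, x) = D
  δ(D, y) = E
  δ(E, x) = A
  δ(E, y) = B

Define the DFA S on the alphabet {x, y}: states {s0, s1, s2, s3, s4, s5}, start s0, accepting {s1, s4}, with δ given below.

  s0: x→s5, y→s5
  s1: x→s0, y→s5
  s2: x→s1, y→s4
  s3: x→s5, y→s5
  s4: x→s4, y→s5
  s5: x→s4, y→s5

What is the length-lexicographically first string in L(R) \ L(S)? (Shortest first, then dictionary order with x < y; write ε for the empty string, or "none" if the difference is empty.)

The string yy is accepted by R but not by S.
No shorter string lies in the difference, and yy is the lexicographically first length-2 string in L(R) \ L(S).

yy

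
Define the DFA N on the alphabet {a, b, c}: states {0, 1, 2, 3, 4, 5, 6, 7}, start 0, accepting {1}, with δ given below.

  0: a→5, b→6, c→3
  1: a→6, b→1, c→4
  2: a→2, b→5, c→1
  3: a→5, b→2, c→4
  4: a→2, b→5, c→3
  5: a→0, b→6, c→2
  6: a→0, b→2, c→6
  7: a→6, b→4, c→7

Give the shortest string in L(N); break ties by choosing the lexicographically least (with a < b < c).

acc

A breadth-first search from 0 reaches an accepting state first via the path 0 → 5 → 2 → 1 on input acc.
No string of length < 3 is accepted (BFS exhausts all shorter strings without reaching an accepting state), and acc is the lexicographically least accepting string of length 3.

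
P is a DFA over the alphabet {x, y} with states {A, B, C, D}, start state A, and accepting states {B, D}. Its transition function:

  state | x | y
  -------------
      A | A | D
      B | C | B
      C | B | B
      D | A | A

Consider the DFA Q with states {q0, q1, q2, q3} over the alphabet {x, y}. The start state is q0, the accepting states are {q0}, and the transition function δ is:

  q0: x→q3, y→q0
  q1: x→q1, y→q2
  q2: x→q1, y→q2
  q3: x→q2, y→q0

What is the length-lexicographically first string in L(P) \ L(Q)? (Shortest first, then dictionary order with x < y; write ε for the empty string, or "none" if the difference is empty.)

xxy

The string xxy is accepted by P but not by Q.
No shorter string lies in the difference, and xxy is the lexicographically first length-3 string in L(P) \ L(Q).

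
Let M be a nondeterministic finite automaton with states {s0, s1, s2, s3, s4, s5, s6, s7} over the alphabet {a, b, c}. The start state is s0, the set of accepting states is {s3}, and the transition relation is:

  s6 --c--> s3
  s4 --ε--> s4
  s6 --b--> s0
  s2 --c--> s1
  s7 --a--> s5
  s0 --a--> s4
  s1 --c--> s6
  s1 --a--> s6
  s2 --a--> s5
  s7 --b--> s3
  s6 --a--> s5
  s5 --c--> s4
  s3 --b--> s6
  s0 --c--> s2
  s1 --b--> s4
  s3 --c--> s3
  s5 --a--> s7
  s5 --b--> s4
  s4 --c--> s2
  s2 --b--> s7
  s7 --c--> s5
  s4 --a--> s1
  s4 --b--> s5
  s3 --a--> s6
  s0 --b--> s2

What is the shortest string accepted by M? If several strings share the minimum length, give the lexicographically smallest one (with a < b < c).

bbb

A breadth-first search from s0 reaches an accepting state first via the path s0 → s2 → s7 → s3 on input bbb.
No string of length < 3 is accepted (BFS exhausts all shorter strings without reaching an accepting state), and bbb is the lexicographically least accepting string of length 3.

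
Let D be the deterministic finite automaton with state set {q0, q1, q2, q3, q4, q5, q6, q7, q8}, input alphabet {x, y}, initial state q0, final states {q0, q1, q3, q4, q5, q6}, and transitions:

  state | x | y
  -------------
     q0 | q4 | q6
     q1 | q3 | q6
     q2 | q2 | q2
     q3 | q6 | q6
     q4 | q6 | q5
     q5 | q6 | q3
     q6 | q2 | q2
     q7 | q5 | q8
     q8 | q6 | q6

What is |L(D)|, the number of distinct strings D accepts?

The useful subgraph on states {q0, q3, q4, q5, q6} is acyclic, so L(D) is finite; the longest accepting path visits 5 useful states, giving maximum string length 4.
Counting accepting paths from q0 by length: 1 of length 0, 2 of length 1, 2 of length 2, 2 of length 3, 2 of length 4. Total 9.

9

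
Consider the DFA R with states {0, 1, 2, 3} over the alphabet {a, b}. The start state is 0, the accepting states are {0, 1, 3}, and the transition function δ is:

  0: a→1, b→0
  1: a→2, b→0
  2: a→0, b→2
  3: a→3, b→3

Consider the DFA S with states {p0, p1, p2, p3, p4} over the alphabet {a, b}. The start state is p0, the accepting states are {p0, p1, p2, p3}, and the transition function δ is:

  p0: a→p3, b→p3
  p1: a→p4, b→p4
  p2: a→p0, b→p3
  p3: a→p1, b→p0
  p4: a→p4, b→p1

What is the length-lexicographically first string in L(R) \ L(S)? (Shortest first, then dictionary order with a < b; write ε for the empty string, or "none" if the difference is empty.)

aaa

The string aaa is accepted by R but not by S.
No shorter string lies in the difference, and aaa is the lexicographically first length-3 string in L(R) \ L(S).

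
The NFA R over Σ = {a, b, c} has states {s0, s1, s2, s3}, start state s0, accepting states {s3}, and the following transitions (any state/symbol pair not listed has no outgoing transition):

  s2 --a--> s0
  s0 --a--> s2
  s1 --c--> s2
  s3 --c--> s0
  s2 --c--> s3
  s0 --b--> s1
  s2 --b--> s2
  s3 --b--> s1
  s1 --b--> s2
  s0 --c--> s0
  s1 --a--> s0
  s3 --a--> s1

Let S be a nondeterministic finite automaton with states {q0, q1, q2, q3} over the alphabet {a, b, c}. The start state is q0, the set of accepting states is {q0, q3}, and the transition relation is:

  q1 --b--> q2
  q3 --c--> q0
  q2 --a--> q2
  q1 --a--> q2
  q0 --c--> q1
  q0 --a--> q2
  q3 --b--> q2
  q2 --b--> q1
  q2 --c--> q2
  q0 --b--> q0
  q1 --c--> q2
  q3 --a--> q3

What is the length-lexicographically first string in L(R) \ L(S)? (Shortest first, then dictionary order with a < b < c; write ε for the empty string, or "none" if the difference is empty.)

The string ac is accepted by R but not by S.
No shorter string lies in the difference, and ac is the lexicographically first length-2 string in L(R) \ L(S).

ac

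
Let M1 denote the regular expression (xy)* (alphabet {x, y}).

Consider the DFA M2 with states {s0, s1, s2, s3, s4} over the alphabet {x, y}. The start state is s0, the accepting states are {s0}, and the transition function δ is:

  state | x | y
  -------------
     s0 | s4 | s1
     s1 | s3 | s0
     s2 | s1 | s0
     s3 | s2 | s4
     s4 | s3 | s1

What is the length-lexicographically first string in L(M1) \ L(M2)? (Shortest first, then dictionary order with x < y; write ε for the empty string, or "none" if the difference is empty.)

The string xy is accepted by M1 but not by M2.
No shorter string lies in the difference, and xy is the lexicographically first length-2 string in L(M1) \ L(M2).

xy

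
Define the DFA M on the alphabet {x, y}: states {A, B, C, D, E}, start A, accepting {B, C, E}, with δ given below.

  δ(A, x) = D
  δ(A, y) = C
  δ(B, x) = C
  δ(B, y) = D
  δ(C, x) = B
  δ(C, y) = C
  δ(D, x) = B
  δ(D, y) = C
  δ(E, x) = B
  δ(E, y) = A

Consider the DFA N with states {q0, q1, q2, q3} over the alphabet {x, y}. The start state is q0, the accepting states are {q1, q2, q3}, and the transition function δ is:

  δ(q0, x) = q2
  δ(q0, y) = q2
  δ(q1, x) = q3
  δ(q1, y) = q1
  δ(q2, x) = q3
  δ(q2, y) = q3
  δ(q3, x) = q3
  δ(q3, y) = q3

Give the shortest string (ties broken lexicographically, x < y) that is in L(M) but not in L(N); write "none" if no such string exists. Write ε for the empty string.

Exploring the product automaton M × N from the start pair (A, q0), following both machines on each input symbol, reaches 6 state pairs: (A, q0), (D, q2), (C, q2), (B, q3), (C, q3), (D, q3).
M accepts in {B, C, E} and N accepts in {q1, q2, q3}. The reachable pairs whose M-component is accepting are (C, q2), (B, q3), (C, q3); in each of them the N-component is accepting too, so the product for L(M) \ L(N) (M-component accepting, N-component rejecting) has no reachable accepting pair and the difference is empty.
So every string accepted by M is also accepted by N: L(M) \ L(N) = ∅ and there is no such string.

none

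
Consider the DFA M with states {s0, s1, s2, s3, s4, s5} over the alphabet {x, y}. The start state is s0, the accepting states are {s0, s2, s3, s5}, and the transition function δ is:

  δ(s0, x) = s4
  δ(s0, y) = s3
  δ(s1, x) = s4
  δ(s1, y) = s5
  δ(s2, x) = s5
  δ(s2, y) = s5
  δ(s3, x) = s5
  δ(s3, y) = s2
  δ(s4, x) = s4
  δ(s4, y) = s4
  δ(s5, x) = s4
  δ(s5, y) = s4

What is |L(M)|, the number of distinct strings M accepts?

6

The useful subgraph on states {s0, s2, s3, s5} is acyclic, so L(M) is finite; the longest accepting path visits 4 useful states, giving maximum string length 3.
Counting accepting paths from s0 by length: 1 of length 0, 1 of length 1, 2 of length 2, 2 of length 3. Total 6.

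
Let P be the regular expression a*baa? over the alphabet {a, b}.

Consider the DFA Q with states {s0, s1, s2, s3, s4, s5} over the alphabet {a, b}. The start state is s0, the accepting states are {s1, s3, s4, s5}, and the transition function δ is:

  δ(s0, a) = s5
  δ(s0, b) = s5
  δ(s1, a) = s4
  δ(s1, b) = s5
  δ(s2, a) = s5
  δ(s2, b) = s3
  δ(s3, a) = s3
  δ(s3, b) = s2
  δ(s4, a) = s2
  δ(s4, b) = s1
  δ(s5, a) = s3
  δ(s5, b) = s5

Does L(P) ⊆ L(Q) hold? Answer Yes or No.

Converting the expression P to a DFA (subset construction, then merging equivalent states) gives the minimal DFA with states {p0, p1, p2, p3, p4}, start state p0, accepting states {p2, p4} and transitions p0: a→p0, b→p1; p1: a→p2, b→p3; p2: a→p4, b→p3; p3: a→p3, b→p3; p4: a→p3, b→p3.
Exploring the product automaton P × Q from the start pair (p0, s0), following both machines on each input symbol, reaches 11 state pairs: (p0, s0), (p0, s5), (p1, s5), (p0, s3), (p2, s3), (p3, s5), (p1, s2), (p4, s3), (p3, s2), (p3, s3), (p2, s5).
P accepts in {p2, p4} and Q accepts in {s1, s3, s4, s5}. The reachable pairs whose P-component is accepting are (p2, s3), (p4, s3), (p2, s5); in each of them the Q-component is accepting too, so the product for L(P) \ L(Q) (P-component accepting, Q-component rejecting) has no reachable accepting pair and the difference is empty.
Hence every string in L(P) is also in L(Q).

Yes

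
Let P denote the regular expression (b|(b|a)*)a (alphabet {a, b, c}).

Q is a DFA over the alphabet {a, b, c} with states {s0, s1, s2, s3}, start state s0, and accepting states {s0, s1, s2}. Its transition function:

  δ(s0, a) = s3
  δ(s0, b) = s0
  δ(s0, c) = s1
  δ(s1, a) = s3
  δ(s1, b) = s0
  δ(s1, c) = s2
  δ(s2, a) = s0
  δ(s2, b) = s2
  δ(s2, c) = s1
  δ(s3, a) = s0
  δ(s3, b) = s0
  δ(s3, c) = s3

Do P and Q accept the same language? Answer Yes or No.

The string a is accepted by P but rejected by Q.
So L(P) ≠ L(Q).

No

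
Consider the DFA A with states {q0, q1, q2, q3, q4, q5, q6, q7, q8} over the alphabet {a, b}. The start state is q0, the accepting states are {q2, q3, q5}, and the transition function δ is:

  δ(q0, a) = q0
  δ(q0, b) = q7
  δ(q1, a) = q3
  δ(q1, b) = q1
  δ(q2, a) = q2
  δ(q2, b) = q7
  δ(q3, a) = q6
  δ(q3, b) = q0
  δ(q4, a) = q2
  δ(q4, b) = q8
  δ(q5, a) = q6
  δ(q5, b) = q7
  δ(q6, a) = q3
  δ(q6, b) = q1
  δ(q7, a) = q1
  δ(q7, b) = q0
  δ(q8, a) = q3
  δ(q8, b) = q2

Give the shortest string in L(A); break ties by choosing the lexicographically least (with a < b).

A breadth-first search from q0 reaches an accepting state first via the path q0 → q7 → q1 → q3 on input baa.
No string of length < 3 is accepted (BFS exhausts all shorter strings without reaching an accepting state), and baa is the lexicographically least accepting string of length 3.

baa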